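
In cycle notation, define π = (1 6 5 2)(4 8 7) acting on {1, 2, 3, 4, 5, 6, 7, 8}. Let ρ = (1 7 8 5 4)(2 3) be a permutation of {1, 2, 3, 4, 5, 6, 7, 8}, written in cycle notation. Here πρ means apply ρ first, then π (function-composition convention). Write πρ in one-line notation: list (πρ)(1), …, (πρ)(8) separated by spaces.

4 3 1 6 8 5 7 2

(πρ)(x) = π(ρ(x)). Computing each image: π(ρ(1)) = π(7) = 4, π(ρ(2)) = π(3) = 3, π(ρ(3)) = π(2) = 1, π(ρ(4)) = π(1) = 6, π(ρ(5)) = π(4) = 8, π(ρ(6)) = π(6) = 5, π(ρ(7)) = π(8) = 7, π(ρ(8)) = π(5) = 2.
Hence πρ = [4 3 1 6 8 5 7 2].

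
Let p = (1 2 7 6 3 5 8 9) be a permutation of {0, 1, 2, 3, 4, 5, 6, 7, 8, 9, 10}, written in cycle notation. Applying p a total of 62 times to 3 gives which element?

7

3 lies in the 8-cycle (1 2 7 6 3 5 8 9).
On an 8-cycle, p^8 is the identity, so p^62 = p^6 there (62 ≡ 6 mod 8).
Advancing 6 steps from 3: 3 → 5 → 8 → 9 → 1 → 2 → 7.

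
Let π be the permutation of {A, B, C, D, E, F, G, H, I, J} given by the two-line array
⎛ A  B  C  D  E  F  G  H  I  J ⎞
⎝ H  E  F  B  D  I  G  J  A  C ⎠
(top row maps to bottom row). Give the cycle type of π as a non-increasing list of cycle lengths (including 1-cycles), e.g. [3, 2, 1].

The disjoint cycles are (A H J C F I)(B E D)(G), with lengths 6, 3, 1 in non-increasing order.

[6, 3, 1]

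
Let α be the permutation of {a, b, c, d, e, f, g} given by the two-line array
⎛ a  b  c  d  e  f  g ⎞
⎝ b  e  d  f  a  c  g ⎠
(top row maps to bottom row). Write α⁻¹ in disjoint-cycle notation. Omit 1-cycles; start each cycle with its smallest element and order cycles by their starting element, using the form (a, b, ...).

First write α in disjoint cycles: (a, b, e)(c, d, f).
The inverse reverses every cycle; in canonical form, α⁻¹ = (a, e, b)(c, f, d).

(a, e, b)(c, f, d)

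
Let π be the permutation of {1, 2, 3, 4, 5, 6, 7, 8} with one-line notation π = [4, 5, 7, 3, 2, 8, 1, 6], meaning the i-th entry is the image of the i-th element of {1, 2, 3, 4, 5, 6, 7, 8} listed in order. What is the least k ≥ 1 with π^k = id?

The disjoint-cycle form of π has cycle lengths 4, 2, 2.
The order of π is the least common multiple of its cycle lengths: lcm(4, 2, 2) = 4.

4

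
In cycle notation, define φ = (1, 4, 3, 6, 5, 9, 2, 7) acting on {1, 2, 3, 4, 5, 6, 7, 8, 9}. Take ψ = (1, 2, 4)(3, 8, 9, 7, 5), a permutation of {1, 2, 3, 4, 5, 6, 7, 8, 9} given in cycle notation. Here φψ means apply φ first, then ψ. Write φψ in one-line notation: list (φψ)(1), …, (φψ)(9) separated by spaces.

(φψ)(x) = ψ(φ(x)). Computing each image: ψ(φ(1)) = ψ(4) = 1, ψ(φ(2)) = ψ(7) = 5, ψ(φ(3)) = ψ(6) = 6, ψ(φ(4)) = ψ(3) = 8, ψ(φ(5)) = ψ(9) = 7, ψ(φ(6)) = ψ(5) = 3, ψ(φ(7)) = ψ(1) = 2, ψ(φ(8)) = ψ(8) = 9, ψ(φ(9)) = ψ(2) = 4.
Hence φψ = [1 5 6 8 7 3 2 9 4].

1 5 6 8 7 3 2 9 4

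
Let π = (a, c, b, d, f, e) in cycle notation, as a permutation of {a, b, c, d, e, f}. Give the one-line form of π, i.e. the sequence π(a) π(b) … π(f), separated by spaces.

c d b f a e

Each element maps to the next entry in its cycle (wrapping to the front): a→c, b→d, c→b, d→f, e→a, f→e.
Listing these in domain order gives c d b f a e.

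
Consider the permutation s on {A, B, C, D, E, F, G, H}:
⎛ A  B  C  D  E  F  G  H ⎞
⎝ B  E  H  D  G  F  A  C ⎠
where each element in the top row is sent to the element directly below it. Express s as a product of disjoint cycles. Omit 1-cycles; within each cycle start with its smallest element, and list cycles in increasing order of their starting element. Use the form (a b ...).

From A: A → B → E → G → A, closing the cycle (A B E G).
Continuing from each remaining unvisited element yields (A B E G)(C H).

(A B E G)(C H)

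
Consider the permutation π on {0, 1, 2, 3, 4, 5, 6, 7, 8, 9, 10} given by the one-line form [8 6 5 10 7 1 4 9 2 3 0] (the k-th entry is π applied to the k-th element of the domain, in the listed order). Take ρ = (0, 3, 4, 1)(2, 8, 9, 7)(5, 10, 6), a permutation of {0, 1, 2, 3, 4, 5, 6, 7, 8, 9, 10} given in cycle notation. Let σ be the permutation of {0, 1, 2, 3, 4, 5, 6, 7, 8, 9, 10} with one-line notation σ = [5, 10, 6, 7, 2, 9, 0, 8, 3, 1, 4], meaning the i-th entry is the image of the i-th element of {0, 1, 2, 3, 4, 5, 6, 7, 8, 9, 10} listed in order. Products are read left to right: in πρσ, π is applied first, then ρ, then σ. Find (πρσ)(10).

7

(πρσ)(10) = σ(ρ(π(10))). π(10) = 0, then ρ(0) = 3, then σ(3) = 7, so the result is 7.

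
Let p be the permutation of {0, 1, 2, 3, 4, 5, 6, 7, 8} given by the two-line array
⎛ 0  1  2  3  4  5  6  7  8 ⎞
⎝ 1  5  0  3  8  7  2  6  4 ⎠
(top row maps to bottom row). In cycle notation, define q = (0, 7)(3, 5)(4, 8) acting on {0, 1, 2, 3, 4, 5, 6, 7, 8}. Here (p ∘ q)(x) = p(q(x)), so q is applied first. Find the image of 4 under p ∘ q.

q(4) = 8, then p(8) = 4; composing gives (p ∘ q)(4) = 4.

4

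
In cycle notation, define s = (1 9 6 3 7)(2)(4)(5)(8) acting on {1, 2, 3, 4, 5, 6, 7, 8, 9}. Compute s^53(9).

9 lies in the 5-cycle (1 9 6 3 7).
Powers repeat with period 5 on this cycle, and 53 mod 5 = 3, so s^53(9) = s^3(9).
Stepping 3 places around the cycle: 9 → 6 → 3 → 7.

7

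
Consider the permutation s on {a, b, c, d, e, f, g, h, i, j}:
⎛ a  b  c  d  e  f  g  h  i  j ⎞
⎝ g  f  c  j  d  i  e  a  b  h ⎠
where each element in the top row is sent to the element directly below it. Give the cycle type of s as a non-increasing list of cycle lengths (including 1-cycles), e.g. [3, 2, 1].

The disjoint cycles are (a g e d j h)(b f i)(c), with lengths 6, 3, 1 in non-increasing order.

[6, 3, 1]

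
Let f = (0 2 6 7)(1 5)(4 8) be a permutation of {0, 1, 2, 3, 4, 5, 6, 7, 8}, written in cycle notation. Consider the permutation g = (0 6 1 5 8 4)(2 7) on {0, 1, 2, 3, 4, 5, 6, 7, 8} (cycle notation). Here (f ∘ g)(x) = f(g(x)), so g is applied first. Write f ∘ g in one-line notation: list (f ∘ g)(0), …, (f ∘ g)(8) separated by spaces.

Chase each element through g then f: 0 → 6 → 7; 1 → 5 → 1; 2 → 7 → 0; 3 → 3 → 3; 4 → 0 → 2; 5 → 8 → 4; 6 → 1 → 5; 7 → 2 → 6; 8 → 4 → 8.
Collecting the images, f ∘ g = [7 1 0 3 2 4 5 6 8].

7 1 0 3 2 4 5 6 8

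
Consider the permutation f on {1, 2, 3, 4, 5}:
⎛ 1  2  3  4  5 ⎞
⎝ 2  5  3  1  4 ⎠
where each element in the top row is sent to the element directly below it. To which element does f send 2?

5

The entry below 2 in the array is 5, so f(2) = 5.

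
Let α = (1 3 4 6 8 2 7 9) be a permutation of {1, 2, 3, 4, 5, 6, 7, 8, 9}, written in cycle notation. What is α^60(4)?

7

4 lies in the 8-cycle (1 3 4 6 8 2 7 9).
On an 8-cycle, α^8 is the identity, so α^60 = α^4 there (60 ≡ 4 mod 8).
Advancing 4 steps from 4: 4 → 6 → 8 → 2 → 7.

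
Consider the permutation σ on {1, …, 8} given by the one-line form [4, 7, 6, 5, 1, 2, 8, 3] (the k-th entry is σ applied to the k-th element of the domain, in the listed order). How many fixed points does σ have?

0

No element satisfies σ(x) = x, so there are 0 fixed points.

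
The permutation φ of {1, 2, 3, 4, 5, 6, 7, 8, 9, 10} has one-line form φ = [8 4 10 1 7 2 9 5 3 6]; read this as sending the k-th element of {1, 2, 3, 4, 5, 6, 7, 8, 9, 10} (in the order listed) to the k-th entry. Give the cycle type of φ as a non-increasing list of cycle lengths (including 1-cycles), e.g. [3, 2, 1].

[10]

The disjoint cycles are (1 8 5 7 9 3 10 6 2 4), with lengths 10 in non-increasing order.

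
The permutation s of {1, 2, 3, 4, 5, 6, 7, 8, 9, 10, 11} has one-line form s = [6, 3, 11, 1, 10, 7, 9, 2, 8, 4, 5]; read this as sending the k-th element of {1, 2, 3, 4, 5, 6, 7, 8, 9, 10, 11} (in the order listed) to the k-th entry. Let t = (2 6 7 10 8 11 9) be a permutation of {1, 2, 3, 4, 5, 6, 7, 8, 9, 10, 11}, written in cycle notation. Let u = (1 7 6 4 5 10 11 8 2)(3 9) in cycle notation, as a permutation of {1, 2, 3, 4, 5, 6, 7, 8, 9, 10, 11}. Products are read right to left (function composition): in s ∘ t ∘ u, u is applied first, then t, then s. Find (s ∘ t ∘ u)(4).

10

Apply the permutations in order: u(4) = 5, then t(5) = 5, then s(5) = 10. So (s ∘ t ∘ u)(4) = 10.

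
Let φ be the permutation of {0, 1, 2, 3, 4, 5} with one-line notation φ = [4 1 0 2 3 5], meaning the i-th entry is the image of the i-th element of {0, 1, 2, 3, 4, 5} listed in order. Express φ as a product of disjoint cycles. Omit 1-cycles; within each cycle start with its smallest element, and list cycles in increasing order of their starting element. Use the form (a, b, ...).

Iterating φ from 0 gives 0 → 4 → 3 → 2 → 0; that is the 4-cycle (0, 4, 3, 2).
Repeating from the next unused element and collecting all non-trivial cycles gives (0, 4, 3, 2).

(0, 4, 3, 2)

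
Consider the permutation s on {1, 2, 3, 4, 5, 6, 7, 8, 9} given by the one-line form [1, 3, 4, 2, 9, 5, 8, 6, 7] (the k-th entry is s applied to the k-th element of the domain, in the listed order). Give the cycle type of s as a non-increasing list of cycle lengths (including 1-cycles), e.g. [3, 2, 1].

The disjoint cycles are (1)(2, 3, 4)(5, 9, 7, 8, 6), with lengths 5, 3, 1 in non-increasing order.

[5, 3, 1]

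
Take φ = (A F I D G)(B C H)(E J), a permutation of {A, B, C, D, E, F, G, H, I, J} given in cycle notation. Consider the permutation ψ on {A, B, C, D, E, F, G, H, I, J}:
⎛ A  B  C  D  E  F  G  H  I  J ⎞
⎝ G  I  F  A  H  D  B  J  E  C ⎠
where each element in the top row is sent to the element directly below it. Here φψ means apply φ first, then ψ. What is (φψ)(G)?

G

φ(G) = A, then ψ(A) = G; composing gives (φψ)(G) = G.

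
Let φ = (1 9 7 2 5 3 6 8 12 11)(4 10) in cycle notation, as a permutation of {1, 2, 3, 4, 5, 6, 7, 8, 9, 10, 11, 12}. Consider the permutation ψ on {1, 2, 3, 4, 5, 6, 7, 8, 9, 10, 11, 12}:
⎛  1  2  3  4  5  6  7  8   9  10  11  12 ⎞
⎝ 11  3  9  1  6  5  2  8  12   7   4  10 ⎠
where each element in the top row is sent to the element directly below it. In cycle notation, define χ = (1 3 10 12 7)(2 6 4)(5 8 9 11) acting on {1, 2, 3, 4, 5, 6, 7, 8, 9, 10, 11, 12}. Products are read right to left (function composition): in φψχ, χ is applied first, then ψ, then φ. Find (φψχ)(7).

Apply the permutations in order: χ(7) = 1, then ψ(1) = 11, then φ(11) = 1. So (φψχ)(7) = 1.

1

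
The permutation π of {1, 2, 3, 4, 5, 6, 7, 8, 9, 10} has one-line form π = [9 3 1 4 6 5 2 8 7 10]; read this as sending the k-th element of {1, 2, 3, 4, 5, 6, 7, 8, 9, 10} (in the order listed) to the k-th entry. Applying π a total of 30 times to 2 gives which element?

2

Tracing 2 → 3 → … returns to 2 after 5 steps, so 2 lies in a 5-cycle (1 9 7 2 3).
Since the cycle has length 5, π^30 acts on it the same as π^0 (30 mod 5 = 0).
So π^30(2) = 2.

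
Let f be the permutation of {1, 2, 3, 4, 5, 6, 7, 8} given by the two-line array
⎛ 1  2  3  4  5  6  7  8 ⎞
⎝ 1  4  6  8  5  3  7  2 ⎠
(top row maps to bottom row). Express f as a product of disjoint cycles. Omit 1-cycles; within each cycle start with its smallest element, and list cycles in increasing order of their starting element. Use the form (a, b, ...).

Iterating f from 2 gives 2 → 4 → 8 → 2; that is the 3-cycle (2, 4, 8).
Repeating from the next unused element and collecting all non-trivial cycles gives (2, 4, 8)(3, 6).

(2, 4, 8)(3, 6)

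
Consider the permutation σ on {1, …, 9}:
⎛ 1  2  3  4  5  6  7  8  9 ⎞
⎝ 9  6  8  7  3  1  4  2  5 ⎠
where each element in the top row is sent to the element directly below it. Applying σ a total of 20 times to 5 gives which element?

9

Tracing 5 → 3 → … returns to 5 after 7 steps, so 5 lies in a 7-cycle (1, 9, 5, 3, 8, 2, 6).
On a 7-cycle, σ^7 is the identity, so σ^20 = σ^6 there (20 ≡ 6 mod 7).
Stepping 6 places around the cycle: 5 → 3 → 8 → 2 → 6 → 1 → 9.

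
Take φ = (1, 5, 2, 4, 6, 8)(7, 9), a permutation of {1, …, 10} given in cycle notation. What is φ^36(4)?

4

4 lies in the 6-cycle (1, 5, 2, 4, 6, 8).
On a 6-cycle, φ^6 is the identity, so φ^36 = φ^0 there (36 ≡ 0 mod 6).
So φ^36(4) = 4.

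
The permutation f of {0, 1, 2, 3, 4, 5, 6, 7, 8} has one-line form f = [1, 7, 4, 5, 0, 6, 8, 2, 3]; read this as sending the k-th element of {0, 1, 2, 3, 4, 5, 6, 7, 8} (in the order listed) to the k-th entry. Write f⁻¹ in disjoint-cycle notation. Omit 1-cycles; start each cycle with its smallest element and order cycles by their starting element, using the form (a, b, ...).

First write f in disjoint cycles: (0, 1, 7, 2, 4)(3, 5, 6, 8).
The inverse reverses every cycle; in canonical form, f⁻¹ = (0, 4, 2, 7, 1)(3, 8, 6, 5).

(0, 4, 2, 7, 1)(3, 8, 6, 5)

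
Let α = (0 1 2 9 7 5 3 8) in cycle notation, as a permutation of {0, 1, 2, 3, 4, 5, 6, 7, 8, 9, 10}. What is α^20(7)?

7 lies in the 8-cycle (0 1 2 9 7 5 3 8).
On an 8-cycle, α^8 is the identity, so α^20 = α^4 there (20 ≡ 4 mod 8).
Advancing 4 steps from 7: 7 → 5 → 3 → 8 → 0.

0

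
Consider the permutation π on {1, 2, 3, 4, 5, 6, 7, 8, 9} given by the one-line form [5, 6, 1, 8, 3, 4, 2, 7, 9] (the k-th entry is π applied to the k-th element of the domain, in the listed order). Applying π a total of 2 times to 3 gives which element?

5

Tracing 3 → 1 → … returns to 3 after 3 steps, so 3 lies in a 3-cycle (1 5 3).
Advancing 2 steps from 3: 3 → 1 → 5.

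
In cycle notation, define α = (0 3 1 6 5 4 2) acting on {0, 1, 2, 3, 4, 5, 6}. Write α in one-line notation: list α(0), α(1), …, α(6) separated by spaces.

Each element maps to the next entry in its cycle (wrapping to the front): 0→3, 1→6, 2→0, 3→1, 4→2, 5→4, 6→5.
So the one-line form is 3 6 0 1 2 4 5.

3 6 0 1 2 4 5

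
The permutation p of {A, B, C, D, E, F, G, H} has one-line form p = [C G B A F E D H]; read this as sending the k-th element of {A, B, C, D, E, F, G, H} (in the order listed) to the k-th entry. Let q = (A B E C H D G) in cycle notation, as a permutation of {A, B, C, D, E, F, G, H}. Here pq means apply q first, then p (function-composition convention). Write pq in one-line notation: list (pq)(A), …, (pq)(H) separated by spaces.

(pq)(x) = p(q(x)). Computing each image: p(q(A)) = p(B) = G, p(q(B)) = p(E) = F, p(q(C)) = p(H) = H, p(q(D)) = p(G) = D, p(q(E)) = p(C) = B, p(q(F)) = p(F) = E, p(q(G)) = p(A) = C, p(q(H)) = p(D) = A.
Hence pq = [G F H D B E C A].

G F H D B E C A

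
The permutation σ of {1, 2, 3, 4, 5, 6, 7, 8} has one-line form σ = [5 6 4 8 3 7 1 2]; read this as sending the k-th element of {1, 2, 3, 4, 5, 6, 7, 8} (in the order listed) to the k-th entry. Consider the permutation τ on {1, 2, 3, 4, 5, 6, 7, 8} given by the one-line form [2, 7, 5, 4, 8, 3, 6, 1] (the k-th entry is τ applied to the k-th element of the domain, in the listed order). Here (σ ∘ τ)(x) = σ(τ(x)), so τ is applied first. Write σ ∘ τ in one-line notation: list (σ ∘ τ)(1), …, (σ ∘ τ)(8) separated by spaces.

6 1 3 8 2 4 7 5

(σ ∘ τ)(x) = σ(τ(x)). Computing each image: σ(τ(1)) = σ(2) = 6, σ(τ(2)) = σ(7) = 1, σ(τ(3)) = σ(5) = 3, σ(τ(4)) = σ(4) = 8, σ(τ(5)) = σ(8) = 2, σ(τ(6)) = σ(3) = 4, σ(τ(7)) = σ(6) = 7, σ(τ(8)) = σ(1) = 5.
Hence σ ∘ τ = [6 1 3 8 2 4 7 5].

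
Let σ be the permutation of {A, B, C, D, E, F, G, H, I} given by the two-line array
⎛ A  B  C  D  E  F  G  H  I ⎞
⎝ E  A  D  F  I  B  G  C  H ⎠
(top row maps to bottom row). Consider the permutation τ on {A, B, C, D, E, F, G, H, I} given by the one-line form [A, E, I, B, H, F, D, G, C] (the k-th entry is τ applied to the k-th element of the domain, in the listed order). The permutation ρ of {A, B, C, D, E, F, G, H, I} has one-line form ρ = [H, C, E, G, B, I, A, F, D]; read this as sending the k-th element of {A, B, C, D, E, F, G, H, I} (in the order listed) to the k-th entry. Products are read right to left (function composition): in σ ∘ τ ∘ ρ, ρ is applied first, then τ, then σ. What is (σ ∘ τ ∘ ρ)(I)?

A

Chase I: ρ(I) = D; τ(D) = B; σ(B) = A. Hence (σ ∘ τ ∘ ρ)(I) = A.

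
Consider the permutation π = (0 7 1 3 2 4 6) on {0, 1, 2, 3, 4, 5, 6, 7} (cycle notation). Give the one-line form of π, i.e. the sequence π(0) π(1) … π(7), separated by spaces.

Reading each image from the cycles: 0↦7, 1↦3, 2↦4, 3↦2, 4↦6, 5↦5, 6↦0, 7↦1.
So the one-line form is 7 3 4 2 6 5 0 1.

7 3 4 2 6 5 0 1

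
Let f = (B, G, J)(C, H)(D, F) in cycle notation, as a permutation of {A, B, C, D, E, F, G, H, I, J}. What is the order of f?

6

The cycle type of f is (3, 2, 2, 1, 1, 1).
Since disjoint cycles commute, ord(f) = lcm(3, 2, 2) = 6.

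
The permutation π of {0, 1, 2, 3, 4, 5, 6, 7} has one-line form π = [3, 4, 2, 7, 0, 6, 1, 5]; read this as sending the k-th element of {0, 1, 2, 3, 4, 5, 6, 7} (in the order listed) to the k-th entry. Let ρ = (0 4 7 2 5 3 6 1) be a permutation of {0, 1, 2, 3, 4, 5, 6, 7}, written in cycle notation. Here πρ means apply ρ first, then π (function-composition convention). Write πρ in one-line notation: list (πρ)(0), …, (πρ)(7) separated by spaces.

(πρ)(x) = π(ρ(x)). Computing each image: π(ρ(0)) = π(4) = 0, π(ρ(1)) = π(0) = 3, π(ρ(2)) = π(5) = 6, π(ρ(3)) = π(6) = 1, π(ρ(4)) = π(7) = 5, π(ρ(5)) = π(3) = 7, π(ρ(6)) = π(1) = 4, π(ρ(7)) = π(2) = 2.
Hence πρ = [0 3 6 1 5 7 4 2].

0 3 6 1 5 7 4 2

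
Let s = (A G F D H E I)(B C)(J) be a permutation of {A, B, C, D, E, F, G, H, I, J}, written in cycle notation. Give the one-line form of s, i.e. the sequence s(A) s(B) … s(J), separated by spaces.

Each element maps to the next entry in its cycle (wrapping to the front): A→G, B→C, C→B, D→H, E→I, F→D, G→F, H→E, I→A, J→J.
So the one-line form is G C B H I D F E A J.

G C B H I D F E A J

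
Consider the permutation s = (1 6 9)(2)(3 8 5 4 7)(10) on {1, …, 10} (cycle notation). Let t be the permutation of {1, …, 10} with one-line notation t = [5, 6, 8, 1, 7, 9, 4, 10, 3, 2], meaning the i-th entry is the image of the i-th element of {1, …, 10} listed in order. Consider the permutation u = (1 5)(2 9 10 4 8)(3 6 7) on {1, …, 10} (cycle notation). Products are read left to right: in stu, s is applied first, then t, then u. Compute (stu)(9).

1

Apply the permutations in order: s(9) = 1, then t(1) = 5, then u(5) = 1. So (stu)(9) = 1.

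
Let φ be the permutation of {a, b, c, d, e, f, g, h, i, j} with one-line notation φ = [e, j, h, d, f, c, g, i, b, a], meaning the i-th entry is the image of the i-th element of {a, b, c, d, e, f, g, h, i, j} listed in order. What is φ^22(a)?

b

Tracing a → e → … returns to a after 8 steps, so a lies in an 8-cycle (a e f c h i b j).
On an 8-cycle, φ^8 is the identity, so φ^22 = φ^6 there (22 ≡ 6 mod 8).
Stepping 6 places around the cycle: a → e → f → c → h → i → b.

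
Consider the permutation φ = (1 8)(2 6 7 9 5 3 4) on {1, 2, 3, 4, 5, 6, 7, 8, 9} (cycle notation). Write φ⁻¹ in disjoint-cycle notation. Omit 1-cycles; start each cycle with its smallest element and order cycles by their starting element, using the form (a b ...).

Inverting a permutation written in cycle notation just reverses the order within every cycle.
Reversing each cycle of φ and rotating so the smallest element leads gives (1 8)(2 4 3 5 9 7 6).

(1 8)(2 4 3 5 9 7 6)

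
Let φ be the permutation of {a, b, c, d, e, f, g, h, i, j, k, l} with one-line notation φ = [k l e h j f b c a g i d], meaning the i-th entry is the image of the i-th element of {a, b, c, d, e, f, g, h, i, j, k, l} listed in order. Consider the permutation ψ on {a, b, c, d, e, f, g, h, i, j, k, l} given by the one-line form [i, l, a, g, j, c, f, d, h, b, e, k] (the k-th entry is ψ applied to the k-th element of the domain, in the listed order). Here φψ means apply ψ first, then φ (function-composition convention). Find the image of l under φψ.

i

ψ(l) = k, then φ(k) = i; composing gives (φψ)(l) = i.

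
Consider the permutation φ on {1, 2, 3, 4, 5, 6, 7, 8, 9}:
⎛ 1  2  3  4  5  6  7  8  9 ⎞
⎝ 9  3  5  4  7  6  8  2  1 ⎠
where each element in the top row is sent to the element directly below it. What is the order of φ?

10

Writing φ as disjoint cycles, the cycle lengths are 5, 2, 1, 1.
The order of φ is the least common multiple of its cycle lengths: lcm(5, 2) = 10.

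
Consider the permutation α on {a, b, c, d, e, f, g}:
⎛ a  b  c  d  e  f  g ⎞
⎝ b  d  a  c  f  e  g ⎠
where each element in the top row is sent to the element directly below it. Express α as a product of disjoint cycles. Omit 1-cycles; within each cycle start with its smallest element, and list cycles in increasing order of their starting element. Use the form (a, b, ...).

(a, b, d, c)(e, f)

Iterating α from a gives a → b → d → c → a; that is the 4-cycle (a, b, d, c).
Repeating from the next unused element and collecting all non-trivial cycles gives (a, b, d, c)(e, f).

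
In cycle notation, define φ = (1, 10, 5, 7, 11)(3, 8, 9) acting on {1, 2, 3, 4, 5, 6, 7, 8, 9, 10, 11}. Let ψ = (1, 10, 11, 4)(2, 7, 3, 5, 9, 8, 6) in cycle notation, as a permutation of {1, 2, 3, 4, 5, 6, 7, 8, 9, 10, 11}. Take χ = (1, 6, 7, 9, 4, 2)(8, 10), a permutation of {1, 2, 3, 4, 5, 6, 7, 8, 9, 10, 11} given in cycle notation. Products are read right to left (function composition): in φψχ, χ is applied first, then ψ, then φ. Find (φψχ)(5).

(φψχ)(5) = φ(ψ(χ(5))). χ(5) = 5, then ψ(5) = 9, then φ(9) = 3, so the result is 3.

3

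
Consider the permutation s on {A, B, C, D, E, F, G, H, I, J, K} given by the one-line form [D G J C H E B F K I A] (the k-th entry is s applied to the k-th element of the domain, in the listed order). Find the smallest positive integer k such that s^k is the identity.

6

Writing s as disjoint cycles, the cycle lengths are 6, 3, 2.
Since disjoint cycles commute, ord(s) = lcm(6, 3, 2) = 6.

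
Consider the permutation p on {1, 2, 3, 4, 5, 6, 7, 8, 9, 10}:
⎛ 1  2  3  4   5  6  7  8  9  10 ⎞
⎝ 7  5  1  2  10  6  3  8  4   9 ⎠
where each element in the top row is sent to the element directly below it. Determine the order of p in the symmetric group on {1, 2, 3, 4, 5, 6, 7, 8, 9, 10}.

15

The disjoint-cycle form of p has cycle lengths 5, 3, 1, 1.
Since disjoint cycles commute, ord(p) = lcm(5, 3) = 15.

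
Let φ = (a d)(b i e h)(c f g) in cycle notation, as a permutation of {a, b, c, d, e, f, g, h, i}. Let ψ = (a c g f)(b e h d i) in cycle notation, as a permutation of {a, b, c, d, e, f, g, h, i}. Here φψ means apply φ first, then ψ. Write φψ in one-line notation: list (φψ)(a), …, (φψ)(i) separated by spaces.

i b a c d f g e h

Chase each element through φ then ψ: a → d → i; b → i → b; c → f → a; d → a → c; e → h → d; f → g → f; g → c → g; h → b → e; i → e → h.
So φψ in one-line form is i b a c d f g e h.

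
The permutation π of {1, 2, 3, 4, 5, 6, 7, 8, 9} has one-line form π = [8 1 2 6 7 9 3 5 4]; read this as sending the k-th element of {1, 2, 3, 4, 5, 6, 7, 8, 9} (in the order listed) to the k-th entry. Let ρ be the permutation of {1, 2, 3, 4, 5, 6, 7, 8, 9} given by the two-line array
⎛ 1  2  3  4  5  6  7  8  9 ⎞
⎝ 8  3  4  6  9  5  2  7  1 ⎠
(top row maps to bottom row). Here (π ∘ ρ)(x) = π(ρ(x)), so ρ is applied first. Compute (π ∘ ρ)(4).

9

First apply ρ: ρ(4) = 6, then π(6) = 9. Thus (π ∘ ρ)(4) = 9.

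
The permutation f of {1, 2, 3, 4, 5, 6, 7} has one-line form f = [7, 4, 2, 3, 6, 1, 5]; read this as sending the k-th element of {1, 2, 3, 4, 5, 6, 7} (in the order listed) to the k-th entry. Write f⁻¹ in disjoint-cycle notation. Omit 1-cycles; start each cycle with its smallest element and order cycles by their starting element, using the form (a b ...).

(1 6 5 7)(2 3 4)

First write f in disjoint cycles: (1 7 5 6)(2 4 3).
Reversing each cycle (and rotating so the smallest element leads) gives f⁻¹ = (1 6 5 7)(2 3 4).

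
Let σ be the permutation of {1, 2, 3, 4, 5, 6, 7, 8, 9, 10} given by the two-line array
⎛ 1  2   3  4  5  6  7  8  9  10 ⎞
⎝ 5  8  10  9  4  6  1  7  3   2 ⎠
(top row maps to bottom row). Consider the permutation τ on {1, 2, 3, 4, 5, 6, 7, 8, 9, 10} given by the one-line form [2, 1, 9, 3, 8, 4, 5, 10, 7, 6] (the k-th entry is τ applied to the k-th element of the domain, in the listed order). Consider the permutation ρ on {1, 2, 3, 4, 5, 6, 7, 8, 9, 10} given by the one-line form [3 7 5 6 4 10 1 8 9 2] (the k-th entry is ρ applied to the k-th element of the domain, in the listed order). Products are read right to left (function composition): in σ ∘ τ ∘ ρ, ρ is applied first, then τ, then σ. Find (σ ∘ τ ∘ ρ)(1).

3

Chase 1: ρ(1) = 3; τ(3) = 9; σ(9) = 3. Hence (σ ∘ τ ∘ ρ)(1) = 3.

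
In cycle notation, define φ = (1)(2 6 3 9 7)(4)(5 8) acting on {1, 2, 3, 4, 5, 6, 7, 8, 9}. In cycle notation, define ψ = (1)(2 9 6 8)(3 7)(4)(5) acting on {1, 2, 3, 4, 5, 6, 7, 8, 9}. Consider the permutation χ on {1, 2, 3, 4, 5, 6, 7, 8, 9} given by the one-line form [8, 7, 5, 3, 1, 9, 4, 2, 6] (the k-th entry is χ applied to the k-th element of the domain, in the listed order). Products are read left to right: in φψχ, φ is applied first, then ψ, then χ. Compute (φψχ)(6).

4

(φψχ)(6) = χ(ψ(φ(6))). φ(6) = 3, then ψ(3) = 7, then χ(7) = 4, so the result is 4.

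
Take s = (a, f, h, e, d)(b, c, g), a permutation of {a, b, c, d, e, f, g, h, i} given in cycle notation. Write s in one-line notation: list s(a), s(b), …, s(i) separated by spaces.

Reading each image from the cycles: a→f, b→c, c→g, d→a, e→d, f→h, g→b, h→e, i→i.
So the one-line form is f c g a d h b e i.

f c g a d h b e i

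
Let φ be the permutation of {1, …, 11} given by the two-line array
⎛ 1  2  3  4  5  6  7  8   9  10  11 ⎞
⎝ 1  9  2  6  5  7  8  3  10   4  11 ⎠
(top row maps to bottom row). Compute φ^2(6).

Tracing 6 → 7 → … returns to 6 after 8 steps, so 6 lies in an 8-cycle (2 9 10 4 6 7 8 3).
Advancing 2 steps from 6: 6 → 7 → 8.

8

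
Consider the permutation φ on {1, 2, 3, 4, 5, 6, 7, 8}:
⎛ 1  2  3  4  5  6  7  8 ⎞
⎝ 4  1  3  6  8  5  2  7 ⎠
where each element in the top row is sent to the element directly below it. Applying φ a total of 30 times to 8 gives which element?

Tracing 8 → 7 → … returns to 8 after 7 steps, so 8 lies in a 7-cycle (1 4 6 5 8 7 2).
Powers repeat with period 7 on this cycle, and 30 mod 7 = 2, so φ^30(8) = φ^2(8).
Advancing 2 steps from 8: 8 → 7 → 2.

2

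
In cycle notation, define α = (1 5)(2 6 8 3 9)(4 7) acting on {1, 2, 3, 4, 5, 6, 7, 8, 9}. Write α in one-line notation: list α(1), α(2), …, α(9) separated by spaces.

5 6 9 7 1 8 4 3 2

Image by image: 1→5, 2→6, 3→9, 4→7, 5→1, 6→8, 7→4, 8→3, 9→2.
Listing these in domain order gives 5 6 9 7 1 8 4 3 2.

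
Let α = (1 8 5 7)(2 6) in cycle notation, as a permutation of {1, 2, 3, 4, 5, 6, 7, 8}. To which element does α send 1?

Within (1 8 5 7), 1 ↦ 8.

8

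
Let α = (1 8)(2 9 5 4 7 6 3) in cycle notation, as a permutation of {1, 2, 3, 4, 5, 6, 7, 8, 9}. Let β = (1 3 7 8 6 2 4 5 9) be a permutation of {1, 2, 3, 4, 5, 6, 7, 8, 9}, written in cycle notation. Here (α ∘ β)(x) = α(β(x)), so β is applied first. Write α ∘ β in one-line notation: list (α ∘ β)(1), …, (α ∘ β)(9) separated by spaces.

For each element, apply β then α: 1 → 3 → 2; 2 → 4 → 7; 3 → 7 → 6; 4 → 5 → 4; 5 → 9 → 5; 6 → 2 → 9; 7 → 8 → 1; 8 → 6 → 3; 9 → 1 → 8.
So α ∘ β in one-line form is 2 7 6 4 5 9 1 3 8.

2 7 6 4 5 9 1 3 8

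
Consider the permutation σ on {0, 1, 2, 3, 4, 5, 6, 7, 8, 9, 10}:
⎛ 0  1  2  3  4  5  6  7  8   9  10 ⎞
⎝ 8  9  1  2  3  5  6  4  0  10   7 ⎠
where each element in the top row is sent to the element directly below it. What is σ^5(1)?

3

Tracing 1 → 9 → … returns to 1 after 7 steps, so 1 lies in a 7-cycle (1, 9, 10, 7, 4, 3, 2).
Advancing 5 steps from 1: 1 → 9 → 10 → 7 → 4 → 3.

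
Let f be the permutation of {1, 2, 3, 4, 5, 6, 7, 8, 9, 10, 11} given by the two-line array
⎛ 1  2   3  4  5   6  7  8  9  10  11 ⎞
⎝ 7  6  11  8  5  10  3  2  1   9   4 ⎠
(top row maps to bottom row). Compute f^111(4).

Tracing 4 → 8 → … returns to 4 after 10 steps, so 4 lies in a 10-cycle (1, 7, 3, 11, 4, 8, 2, 6, 10, 9).
Powers repeat with period 10 on this cycle, and 111 mod 10 = 1, so f^111(4) = f^1(4).
Advancing 1 step from 4: 4 → 8.

8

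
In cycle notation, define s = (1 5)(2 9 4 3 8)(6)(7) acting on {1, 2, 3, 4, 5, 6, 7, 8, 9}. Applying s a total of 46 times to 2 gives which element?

2 lies in the 5-cycle (2 9 4 3 8).
On a 5-cycle, s^5 is the identity, so s^46 = s^1 there (46 ≡ 1 mod 5).
Stepping 1 place around the cycle: 2 → 9.

9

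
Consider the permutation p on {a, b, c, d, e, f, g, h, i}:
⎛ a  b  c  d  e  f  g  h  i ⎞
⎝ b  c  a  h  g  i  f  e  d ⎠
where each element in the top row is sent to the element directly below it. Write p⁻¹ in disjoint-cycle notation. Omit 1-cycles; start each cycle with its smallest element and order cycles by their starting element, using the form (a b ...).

First write p in disjoint cycles: (a b c)(d h e g f i).
The inverse reverses every cycle; in canonical form, p⁻¹ = (a c b)(d i f g e h).

(a c b)(d i f g e h)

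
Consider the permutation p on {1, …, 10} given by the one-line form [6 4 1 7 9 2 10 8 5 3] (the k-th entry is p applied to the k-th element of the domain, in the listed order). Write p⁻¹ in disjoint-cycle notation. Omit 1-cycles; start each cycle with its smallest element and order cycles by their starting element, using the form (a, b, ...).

First write p in disjoint cycles: (1, 6, 2, 4, 7, 10, 3)(5, 9).
Reversing each cycle (and rotating so the smallest element leads) gives p⁻¹ = (1, 3, 10, 7, 4, 2, 6)(5, 9).

(1, 3, 10, 7, 4, 2, 6)(5, 9)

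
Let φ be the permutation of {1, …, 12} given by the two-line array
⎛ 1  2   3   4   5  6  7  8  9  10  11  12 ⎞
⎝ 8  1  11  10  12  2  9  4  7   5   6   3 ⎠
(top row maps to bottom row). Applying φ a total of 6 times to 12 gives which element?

8

Tracing 12 → 3 → … returns to 12 after 10 steps, so 12 lies in a 10-cycle (1 8 4 10 5 12 3 11 6 2).
Stepping 6 places around the cycle: 12 → 3 → 11 → 6 → 2 → 1 → 8.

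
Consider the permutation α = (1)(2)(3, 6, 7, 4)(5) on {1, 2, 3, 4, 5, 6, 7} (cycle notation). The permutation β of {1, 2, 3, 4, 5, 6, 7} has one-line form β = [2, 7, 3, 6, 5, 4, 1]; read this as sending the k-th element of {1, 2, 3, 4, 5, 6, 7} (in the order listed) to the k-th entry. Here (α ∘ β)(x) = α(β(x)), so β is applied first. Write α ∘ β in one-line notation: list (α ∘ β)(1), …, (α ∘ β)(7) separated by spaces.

For each element, apply β then α: 1 → 2 → 2; 2 → 7 → 4; 3 → 3 → 6; 4 → 6 → 7; 5 → 5 → 5; 6 → 4 → 3; 7 → 1 → 1.
So α ∘ β in one-line form is 2 4 6 7 5 3 1.

2 4 6 7 5 3 1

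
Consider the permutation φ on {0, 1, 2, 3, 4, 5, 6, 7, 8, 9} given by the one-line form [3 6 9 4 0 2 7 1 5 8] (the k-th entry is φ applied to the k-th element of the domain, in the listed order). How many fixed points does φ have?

0

No element satisfies φ(x) = x, so there are 0 fixed points.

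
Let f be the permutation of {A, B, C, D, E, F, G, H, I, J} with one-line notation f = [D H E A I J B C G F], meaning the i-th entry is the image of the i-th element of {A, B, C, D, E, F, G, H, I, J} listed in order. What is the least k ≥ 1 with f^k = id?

Writing f as disjoint cycles, the cycle lengths are 6, 2, 2.
The order is lcm(6, 2, 2) = 6.

6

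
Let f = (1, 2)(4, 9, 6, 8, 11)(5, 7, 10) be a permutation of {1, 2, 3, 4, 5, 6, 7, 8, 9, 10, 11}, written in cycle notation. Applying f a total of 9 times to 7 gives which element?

7 lies in the 3-cycle (5, 7, 10).
Powers repeat with period 3 on this cycle, and 9 mod 3 = 0, so f^9(7) = f^0(7).
So f^9(7) = 7.

7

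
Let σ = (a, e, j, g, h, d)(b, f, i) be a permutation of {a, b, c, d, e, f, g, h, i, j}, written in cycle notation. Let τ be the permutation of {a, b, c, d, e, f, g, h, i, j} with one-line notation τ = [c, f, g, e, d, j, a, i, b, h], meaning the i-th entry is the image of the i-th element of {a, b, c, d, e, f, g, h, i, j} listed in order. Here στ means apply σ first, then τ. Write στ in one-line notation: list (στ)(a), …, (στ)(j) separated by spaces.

d j g c h b i e f a

(στ)(x) = τ(σ(x)). Computing each image: τ(σ(a)) = τ(e) = d, τ(σ(b)) = τ(f) = j, τ(σ(c)) = τ(c) = g, τ(σ(d)) = τ(a) = c, τ(σ(e)) = τ(j) = h, τ(σ(f)) = τ(i) = b, τ(σ(g)) = τ(h) = i, τ(σ(h)) = τ(d) = e, τ(σ(i)) = τ(b) = f, τ(σ(j)) = τ(g) = a.
Hence στ = [d j g c h b i e f a].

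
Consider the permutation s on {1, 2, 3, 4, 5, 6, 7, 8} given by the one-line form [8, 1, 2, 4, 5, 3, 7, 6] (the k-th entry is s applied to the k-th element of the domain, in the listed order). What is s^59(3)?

6

Tracing 3 → 2 → … returns to 3 after 5 steps, so 3 lies in a 5-cycle (1, 8, 6, 3, 2).
Since the cycle has length 5, s^59 acts on it the same as s^4 (59 mod 5 = 4).
Stepping 4 places around the cycle: 3 → 2 → 1 → 8 → 6.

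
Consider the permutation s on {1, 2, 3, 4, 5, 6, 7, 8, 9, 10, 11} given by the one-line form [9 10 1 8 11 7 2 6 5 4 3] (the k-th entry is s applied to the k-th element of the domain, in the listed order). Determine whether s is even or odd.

odd

In disjoint-cycle form the cycle lengths are 6, 5.
A cycle of length ℓ contributes ℓ−1 transpositions, so s is a product of 5 + 4 = 9 transpositions — odd.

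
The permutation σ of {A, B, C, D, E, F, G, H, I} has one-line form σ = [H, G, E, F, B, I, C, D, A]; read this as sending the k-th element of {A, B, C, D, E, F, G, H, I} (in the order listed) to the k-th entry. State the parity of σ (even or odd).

In disjoint-cycle form the cycle lengths are 5, 4.
A cycle of length ℓ contributes ℓ−1 transpositions, so σ is a product of 4 + 3 = 7 transpositions — odd.

odd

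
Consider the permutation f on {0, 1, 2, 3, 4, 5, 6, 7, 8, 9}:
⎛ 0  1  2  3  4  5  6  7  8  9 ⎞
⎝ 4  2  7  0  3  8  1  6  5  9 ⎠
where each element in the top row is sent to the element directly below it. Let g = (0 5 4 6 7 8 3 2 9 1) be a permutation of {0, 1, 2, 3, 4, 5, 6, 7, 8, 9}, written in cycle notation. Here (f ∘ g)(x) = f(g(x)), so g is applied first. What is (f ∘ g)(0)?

8

First apply g: g(0) = 5, then f(5) = 8. Thus (f ∘ g)(0) = 8.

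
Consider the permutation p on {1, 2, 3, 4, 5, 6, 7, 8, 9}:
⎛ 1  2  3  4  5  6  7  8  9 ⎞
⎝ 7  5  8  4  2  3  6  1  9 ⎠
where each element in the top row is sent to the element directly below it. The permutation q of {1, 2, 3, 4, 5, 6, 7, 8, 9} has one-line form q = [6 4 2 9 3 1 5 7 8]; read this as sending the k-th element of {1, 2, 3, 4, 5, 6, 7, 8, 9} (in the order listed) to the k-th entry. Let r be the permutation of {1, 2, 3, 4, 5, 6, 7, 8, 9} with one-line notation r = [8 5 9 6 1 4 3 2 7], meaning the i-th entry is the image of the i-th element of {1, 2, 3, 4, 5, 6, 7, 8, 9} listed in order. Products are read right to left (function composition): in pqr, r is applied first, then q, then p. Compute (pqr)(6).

Apply the permutations in order: r(6) = 4, then q(4) = 9, then p(9) = 9. So (pqr)(6) = 9.

9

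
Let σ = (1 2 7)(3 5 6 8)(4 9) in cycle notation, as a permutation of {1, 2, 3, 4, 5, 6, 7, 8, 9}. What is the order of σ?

12

The disjoint cycles have lengths 4, 3, 2.
Since disjoint cycles commute, ord(σ) = lcm(4, 3, 2) = 12.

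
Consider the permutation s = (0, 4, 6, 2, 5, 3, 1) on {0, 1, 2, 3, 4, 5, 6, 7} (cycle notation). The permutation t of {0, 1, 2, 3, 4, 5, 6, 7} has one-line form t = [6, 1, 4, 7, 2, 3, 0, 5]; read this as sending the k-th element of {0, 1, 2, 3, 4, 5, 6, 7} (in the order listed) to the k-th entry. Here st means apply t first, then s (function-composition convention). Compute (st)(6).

t(6) = 0, then s(0) = 4; composing gives (st)(6) = 4.

4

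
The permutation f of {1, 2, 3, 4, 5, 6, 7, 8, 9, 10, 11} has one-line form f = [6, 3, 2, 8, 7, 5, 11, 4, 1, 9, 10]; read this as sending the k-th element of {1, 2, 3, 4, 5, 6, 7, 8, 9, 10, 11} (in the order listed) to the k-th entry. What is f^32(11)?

6

Tracing 11 → 10 → … returns to 11 after 7 steps, so 11 lies in a 7-cycle (1 6 5 7 11 10 9).
On a 7-cycle, f^7 is the identity, so f^32 = f^4 there (32 ≡ 4 mod 7).
Stepping 4 places around the cycle: 11 → 10 → 9 → 1 → 6.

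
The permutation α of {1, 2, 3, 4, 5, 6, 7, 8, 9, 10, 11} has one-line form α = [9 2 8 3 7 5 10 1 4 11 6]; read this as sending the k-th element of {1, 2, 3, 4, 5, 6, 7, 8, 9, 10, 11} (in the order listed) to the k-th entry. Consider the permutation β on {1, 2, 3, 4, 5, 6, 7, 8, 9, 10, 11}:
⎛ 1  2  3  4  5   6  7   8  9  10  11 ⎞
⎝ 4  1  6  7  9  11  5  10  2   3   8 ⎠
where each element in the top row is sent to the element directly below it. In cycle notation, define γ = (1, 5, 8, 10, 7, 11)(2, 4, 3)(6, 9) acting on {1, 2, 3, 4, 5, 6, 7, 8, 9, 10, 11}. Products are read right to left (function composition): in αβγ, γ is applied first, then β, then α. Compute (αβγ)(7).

1

Chase 7: γ(7) = 11; β(11) = 8; α(8) = 1. Hence (αβγ)(7) = 1.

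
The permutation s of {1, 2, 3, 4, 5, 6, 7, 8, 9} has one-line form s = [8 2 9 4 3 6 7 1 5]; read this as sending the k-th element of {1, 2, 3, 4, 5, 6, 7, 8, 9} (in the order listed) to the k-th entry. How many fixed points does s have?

4

The fixed points (elements with s(x) = x) are {2, 4, 6, 7}, so there are 4.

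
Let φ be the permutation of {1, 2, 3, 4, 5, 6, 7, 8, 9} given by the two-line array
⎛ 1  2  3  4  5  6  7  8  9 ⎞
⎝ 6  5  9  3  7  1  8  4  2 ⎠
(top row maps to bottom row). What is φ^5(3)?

Tracing 3 → 9 → … returns to 3 after 7 steps, so 3 lies in a 7-cycle (2 5 7 8 4 3 9).
Advancing 5 steps from 3: 3 → 9 → 2 → 5 → 7 → 8.

8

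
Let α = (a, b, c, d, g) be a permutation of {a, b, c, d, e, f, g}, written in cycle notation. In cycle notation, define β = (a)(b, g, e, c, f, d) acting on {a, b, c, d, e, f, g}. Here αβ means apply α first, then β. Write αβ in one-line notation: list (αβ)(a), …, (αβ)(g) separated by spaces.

g f b e c d a

(αβ)(x) = β(α(x)). Computing each image: β(α(a)) = β(b) = g, β(α(b)) = β(c) = f, β(α(c)) = β(d) = b, β(α(d)) = β(g) = e, β(α(e)) = β(e) = c, β(α(f)) = β(f) = d, β(α(g)) = β(a) = a.
Hence αβ = [g f b e c d a].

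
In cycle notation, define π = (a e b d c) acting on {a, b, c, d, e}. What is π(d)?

c

In the cycle (a e b d c), d is followed by c, so π(d) = c.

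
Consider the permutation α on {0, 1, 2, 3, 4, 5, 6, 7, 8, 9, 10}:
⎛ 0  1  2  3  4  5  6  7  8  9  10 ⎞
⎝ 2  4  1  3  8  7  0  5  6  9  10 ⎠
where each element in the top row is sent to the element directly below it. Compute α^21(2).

8

Tracing 2 → 1 → … returns to 2 after 6 steps, so 2 lies in a 6-cycle (0 2 1 4 8 6).
On a 6-cycle, α^6 is the identity, so α^21 = α^3 there (21 ≡ 3 mod 6).
Advancing 3 steps from 2: 2 → 1 → 4 → 8.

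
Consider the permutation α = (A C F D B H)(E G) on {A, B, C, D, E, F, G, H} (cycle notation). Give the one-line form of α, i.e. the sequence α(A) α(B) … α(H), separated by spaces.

Reading each image from the cycles: A↦C, B↦H, C↦F, D↦B, E↦G, F↦D, G↦E, H↦A.
So the one-line form is C H F B G D E A.

C H F B G D E A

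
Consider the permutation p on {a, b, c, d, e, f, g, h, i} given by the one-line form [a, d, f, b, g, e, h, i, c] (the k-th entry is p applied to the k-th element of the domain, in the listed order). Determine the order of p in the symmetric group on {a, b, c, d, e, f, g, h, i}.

The disjoint-cycle form of p has cycle lengths 6, 2, 1.
The order is lcm(6, 2) = 6.

6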